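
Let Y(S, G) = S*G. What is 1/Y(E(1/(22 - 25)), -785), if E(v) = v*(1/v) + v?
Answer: -3/1570 ≈ -0.0019108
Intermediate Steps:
E(v) = 1 + v (E(v) = v/v + v = 1 + v)
Y(S, G) = G*S
1/Y(E(1/(22 - 25)), -785) = 1/(-785*(1 + 1/(22 - 25))) = 1/(-785*(1 + 1/(-3))) = 1/(-785*(1 - 1/3)) = 1/(-785*2/3) = 1/(-1570/3) = -3/1570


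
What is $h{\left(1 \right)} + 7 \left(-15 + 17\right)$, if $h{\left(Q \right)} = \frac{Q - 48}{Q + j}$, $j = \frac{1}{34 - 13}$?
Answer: $- \frac{679}{22} \approx -30.864$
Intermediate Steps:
$j = \frac{1}{21} \approx 0.047619$
$h{\left(Q \right)} = \frac{-48 + Q}{\frac{1}{21} + Q}$ ($h{\left(Q \right)} = \frac{Q - 48}{Q + \frac{1}{21}} = \frac{-48 + Q}{\frac{1}{21} + Q}$)
$h{\left(1 \right)} + 7 \left(-15 + 17\right) = \frac{21 \left(-48 + 1\right)}{1 + 21 \cdot 1} + 7 \left(-15 + 17\right) = 21 \frac{1}{1 + 21} \left(-47\right) + 7 \cdot 2 = 21 \cdot \frac{1}{22} \left(-47\right) + 14 = - \frac{987}{22} + 14 = - \frac{679}{22}$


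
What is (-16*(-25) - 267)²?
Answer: 17689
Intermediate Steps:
(-16*(-25) - 267)² = (400 - 267)² = 133² = 17689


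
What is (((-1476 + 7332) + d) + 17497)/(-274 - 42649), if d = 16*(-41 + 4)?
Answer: -22761/42923 ≈ -0.53028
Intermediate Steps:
d = -592 (d = 16*(-37) = -592)
(((-1476 + 7332) + d) + 17497)/(-274 - 42649) = (((-1476 + 7332) - 592) + 17497)/(-274 - 42649) = ((5856 - 592) + 17497)/(-42923) = (5264 + 17497)*(-1/42923) = 22761*(-1/42923) = -22761/42923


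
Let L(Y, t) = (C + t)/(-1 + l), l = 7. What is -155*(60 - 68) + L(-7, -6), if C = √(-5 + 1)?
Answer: 1239 + I/3 ≈ 1239.0 + 0.33333*I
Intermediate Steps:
C = 2*I (C = √(-4) = 2*I ≈ 2.0*I)
L(Y, t) = I/3 + t/6 (L(Y, t) = (2*I + t)/(-1 + 7) = (t + 2*I)/6 = (t + 2*I)*(⅙) = I/3 + t/6)
-155*(60 - 68) + L(-7, -6) = -155*(60 - 68) + (I/3 + (⅙)*(-6)) = -155*(-8) + (I/3 - 1) = 1240 + (-1 + I/3) = 1239 + I/3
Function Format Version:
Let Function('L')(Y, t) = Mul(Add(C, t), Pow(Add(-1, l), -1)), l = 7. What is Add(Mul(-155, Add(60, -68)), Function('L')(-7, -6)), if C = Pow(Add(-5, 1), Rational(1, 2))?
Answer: Add(1239, Mul(Rational(1, 3), I)) ≈ Add(1239.0, Mul(0.33333, I))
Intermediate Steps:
C = Mul(2, I) (C = Pow(-4, Rational(1, 2)) = Mul(2, I) ≈ Mul(2.0000, I))
Function('L')(Y, t) = Add(Mul(Rational(1, 3), I), Mul(Rational(1, 6), t)) (Function('L')(Y, t) = Mul(Add(Mul(2, I), t), Pow(Add(-1, 7), -1)) = Mul(Add(t, Mul(2, I)), Pow(6, -1)) = Mul(Add(t, Mul(2, I)), Rational(1, 6)) = Add(Mul(Rational(1, 3), I), Mul(Rational(1, 6), t)))
Add(Mul(-155, Add(60, -68)), Function('L')(-7, -6)) = Add(Mul(-155, Add(60, -68)), Add(Mul(Rational(1, 3), I), Mul(Rational(1, 6), -6))) = Add(Mul(-155, -8), Add(Mul(Rational(1, 3), I), -1)) = Add(1240, Add(-1, Mul(Rational(1, 3), I))) = Add(1239, Mul(Rational(1, 3), I))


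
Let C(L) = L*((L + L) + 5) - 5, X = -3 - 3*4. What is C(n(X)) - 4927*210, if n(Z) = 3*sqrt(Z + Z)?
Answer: -1035215 + 15*I*sqrt(30) ≈ -1.0352e+6 + 82.158*I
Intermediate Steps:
X = -15 (X = -3 - 12 = -15)
n(Z) = 3*sqrt(2)*sqrt(Z) (n(Z) = 3*sqrt(2*Z) = 3*(sqrt(2)*sqrt(Z)) = 3*sqrt(2)*sqrt(Z))
C(L) = -5 + L*(5 + 2*L) (C(L) = L*(2*L + 5) - 5 = L*(5 + 2*L) - 5 = -5 + L*(5 + 2*L))
C(n(X)) - 4927*210 = (-5 + 2*(3*sqrt(2)*sqrt(-15))**2 + 5*(3*sqrt(2)*sqrt(-15))) - 4927*210 = (-5 + 2*(3*sqrt(2)*(I*sqrt(15)))**2 + 5*(3*sqrt(2)*(I*sqrt(15)))) - 1034670 = (-5 + 2*(3*I*sqrt(30))**2 + 5*(3*I*sqrt(30))) - 1034670 = (-5 + 2*(-270) + 15*I*sqrt(30)) - 1034670 = (-5 - 540 + 15*I*sqrt(30)) - 1034670 = (-545 + 15*I*sqrt(30)) - 1034670 = -1035215 + 15*I*sqrt(30)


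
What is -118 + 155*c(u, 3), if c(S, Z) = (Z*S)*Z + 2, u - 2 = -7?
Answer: -6783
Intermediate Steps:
u = -5 (u = 2 - 7 = -5)
c(S, Z) = 2 + S*Z² (c(S, Z) = (S*Z)*Z + 2 = S*Z² + 2 = 2 + S*Z²)
-118 + 155*c(u, 3) = -118 + 155*(2 - 5*3²) = -118 + 155*(2 - 5*9) = -118 + 155*(2 - 45) = -118 + 155*(-43) = -118 - 6665 = -6783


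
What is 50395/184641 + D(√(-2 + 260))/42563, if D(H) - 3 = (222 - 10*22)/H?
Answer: 2145516308/7858874883 + √258/5490627 ≈ 0.27301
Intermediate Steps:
D(H) = 3 + 2/H (D(H) = 3 + (222 - 10*22)/H = 3 + (222 - 1*220)/H = 3 + (222 - 220)/H = 3 + 2/H)
50395/184641 + D(√(-2 + 260))/42563 = 50395/184641 + (3 + 2/(√(-2 + 260)))/42563 = 50395*(1/184641) + (3 + 2/(√258))*(1/42563) = 50395/184641 + (3 + 2*(√258/258))*(1/42563) = 50395/184641 + (3 + √258/129)*(1/42563) = 50395/184641 + (3/42563 + √258/5490627) = 2145516308/7858874883 + √258/5490627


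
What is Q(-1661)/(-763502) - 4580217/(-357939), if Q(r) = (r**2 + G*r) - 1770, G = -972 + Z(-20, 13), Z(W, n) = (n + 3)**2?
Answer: 231602745109/30365238042 ≈ 7.6272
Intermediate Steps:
Z(W, n) = (3 + n)**2
G = -716 (G = -972 + (3 + 13)**2 = -972 + 16**2 = -972 + 256 = -716)
Q(r) = -1770 + r**2 - 716*r (Q(r) = (r**2 - 716*r) - 1770 = -1770 + r**2 - 716*r)
Q(-1661)/(-763502) - 4580217/(-357939) = (-1770 + (-1661)**2 - 716*(-1661))/(-763502) - 4580217/(-357939) = (-1770 + 2758921 + 1189276)*(-1/763502) - 4580217*(-1/357939) = 3946427*(-1/763502) + 508913/39771 = -3946427/763502 + 508913/39771 = 231602745109/30365238042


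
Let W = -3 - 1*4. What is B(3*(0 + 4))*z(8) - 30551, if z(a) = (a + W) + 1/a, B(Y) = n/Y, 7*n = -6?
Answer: -3421721/112 ≈ -30551.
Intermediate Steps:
W = -7 (W = -3 - 4 = -7)
n = -6/7 (n = (⅐)*(-6) = -6/7 ≈ -0.85714)
B(Y) = -6/(7*Y)
z(a) = -7 + a + 1/a (z(a) = (a - 7) + 1/a = (-7 + a) + 1/a = -7 + a + 1/a)
B(3*(0 + 4))*z(8) - 30551 = (-6*1/(3*(0 + 4))/7)*(-7 + 8 + 1/8) - 30551 = (-6/(7*(3*4)))*(-7 + 8 + ⅛) - 30551 = -6/7/12*(9/8) - 30551 = -6/7*1/12*(9/8) - 30551 = -1/14*9/8 - 30551 = -9/112 - 30551 = -3421721/112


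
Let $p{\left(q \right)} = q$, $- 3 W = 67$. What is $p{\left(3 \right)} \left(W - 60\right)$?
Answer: $-247$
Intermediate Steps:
$W = - \frac{67}{3}$ ($W = \left(- \frac{1}{3}\right) 67 = - \frac{67}{3} \approx -22.333$)
$p{\left(3 \right)} \left(W - 60\right) = 3 \left(- \frac{67}{3} - 60\right) = 3 \left(- \frac{247}{3}\right) = -247$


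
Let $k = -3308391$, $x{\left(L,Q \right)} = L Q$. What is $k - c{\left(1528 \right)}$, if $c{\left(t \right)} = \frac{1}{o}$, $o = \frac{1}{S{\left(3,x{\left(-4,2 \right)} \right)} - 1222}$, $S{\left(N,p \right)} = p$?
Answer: $-3307161$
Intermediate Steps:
$o = - \frac{1}{1230}$ ($o = \frac{1}{\left(-4\right) 2 - 1222} = \frac{1}{-8 - 1222} = \frac{1}{-1230} = - \frac{1}{1230} \approx -0.00081301$)
$c{\left(t \right)} = -1230$ ($c{\left(t \right)} = \frac{1}{- \frac{1}{1230}} = -1230$)
$k - c{\left(1528 \right)} = -3308391 - -1230 = -3308391 + 1230 = -3307161$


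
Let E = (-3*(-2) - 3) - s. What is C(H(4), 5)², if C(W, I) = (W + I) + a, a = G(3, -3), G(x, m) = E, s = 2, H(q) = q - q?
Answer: 36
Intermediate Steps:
H(q) = 0
E = 1 (E = (-3*(-2) - 3) - 1*2 = (6 - 3) - 2 = 3 - 2 = 1)
G(x, m) = 1
a = 1
C(W, I) = 1 + I + W (C(W, I) = (W + I) + 1 = (I + W) + 1 = 1 + I + W)
C(H(4), 5)² = (1 + 5 + 0)² = 6² = 36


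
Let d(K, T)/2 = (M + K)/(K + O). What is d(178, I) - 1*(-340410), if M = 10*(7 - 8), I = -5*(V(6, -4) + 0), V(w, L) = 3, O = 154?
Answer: 28254114/83 ≈ 3.4041e+5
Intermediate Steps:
I = -15 (I = -5*(3 + 0) = -5*3 = -15)
M = -10 (M = 10*(-1) = -10)
d(K, T) = 2*(-10 + K)/(154 + K) (d(K, T) = 2*((-10 + K)/(K + 154)) = 2*((-10 + K)/(154 + K)) = 2*(-10 + K)/(154 + K))
d(178, I) - 1*(-340410) = 2*(-10 + 178)/(154 + 178) - 1*(-340410) = 2*168/332 + 340410 = 2*(1/332)*168 + 340410 = 84/83 + 340410 = 28254114/83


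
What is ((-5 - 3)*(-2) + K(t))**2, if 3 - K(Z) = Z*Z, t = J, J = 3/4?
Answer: 87025/256 ≈ 339.94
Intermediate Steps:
J = 3/4 (J = 3*(1/4) = 3/4 ≈ 0.75000)
t = 3/4 ≈ 0.75000
K(Z) = 3 - Z**2 (K(Z) = 3 - Z*Z = 3 - Z**2)
((-5 - 3)*(-2) + K(t))**2 = ((-5 - 3)*(-2) + (3 - (3/4)**2))**2 = (-8*(-2) + (3 - 1*9/16))**2 = (16 + (3 - 9/16))**2 = (16 + 39/16)**2 = (295/16)**2 = 87025/256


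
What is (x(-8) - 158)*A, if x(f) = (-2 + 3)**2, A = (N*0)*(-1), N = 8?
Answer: 0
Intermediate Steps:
A = 0 (A = (8*0)*(-1) = 0*(-1) = 0)
x(f) = 1 (x(f) = 1**2 = 1)
(x(-8) - 158)*A = (1 - 158)*0 = -157*0 = 0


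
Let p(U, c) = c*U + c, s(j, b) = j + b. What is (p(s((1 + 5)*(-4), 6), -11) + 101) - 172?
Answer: 116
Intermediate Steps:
s(j, b) = b + j
p(U, c) = c + U*c (p(U, c) = U*c + c = c + U*c)
(p(s((1 + 5)*(-4), 6), -11) + 101) - 172 = (-11*(1 + (6 + (1 + 5)*(-4))) + 101) - 172 = (-11*(1 + (6 + 6*(-4))) + 101) - 172 = (-11*(1 + (6 - 24)) + 101) - 172 = (-11*(1 - 18) + 101) - 172 = (-11*(-17) + 101) - 172 = (187 + 101) - 172 = 288 - 172 = 116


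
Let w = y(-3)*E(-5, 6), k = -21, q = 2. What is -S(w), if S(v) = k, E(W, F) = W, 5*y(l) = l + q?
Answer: 21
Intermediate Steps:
y(l) = ⅖ + l/5 (y(l) = (l + 2)/5 = (2 + l)/5 = ⅖ + l/5)
w = 1 (w = (⅖ + (⅕)*(-3))*(-5) = (⅖ - ⅗)*(-5) = -⅕*(-5) = 1)
S(v) = -21
-S(w) = -1*(-21) = 21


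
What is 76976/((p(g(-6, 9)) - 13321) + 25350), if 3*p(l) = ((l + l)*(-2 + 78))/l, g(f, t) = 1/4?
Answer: 230928/36239 ≈ 6.3724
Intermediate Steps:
g(f, t) = ¼
p(l) = 152/3 (p(l) = (((l + l)*(-2 + 78))/l)/3 = (((2*l)*76)/l)/3 = ((152*l)/l)/3 = (⅓)*152 = 152/3)
76976/((p(g(-6, 9)) - 13321) + 25350) = 76976/((152/3 - 13321) + 25350) = 76976/(-39811/3 + 25350) = 76976/(36239/3) = 76976*(3/36239) = 230928/36239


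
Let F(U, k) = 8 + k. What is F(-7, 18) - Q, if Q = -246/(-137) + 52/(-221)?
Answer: 56920/2329 ≈ 24.440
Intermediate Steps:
Q = 3634/2329 (Q = -246*(-1/137) + 52*(-1/221) = 246/137 - 4/17 = 3634/2329 ≈ 1.5603)
F(-7, 18) - Q = (8 + 18) - 1*3634/2329 = 26 - 3634/2329 = 56920/2329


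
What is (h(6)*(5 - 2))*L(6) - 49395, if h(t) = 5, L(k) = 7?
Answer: -49290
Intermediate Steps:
(h(6)*(5 - 2))*L(6) - 49395 = (5*(5 - 2))*7 - 49395 = (5*3)*7 - 49395 = 15*7 - 49395 = 105 - 49395 = -49290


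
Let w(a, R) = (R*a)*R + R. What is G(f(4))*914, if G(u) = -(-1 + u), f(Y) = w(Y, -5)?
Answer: -85916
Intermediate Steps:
w(a, R) = R + a*R**2 (w(a, R) = a*R**2 + R = R + a*R**2)
f(Y) = -5 + 25*Y (f(Y) = -5*(1 - 5*Y) = -5 + 25*Y)
G(u) = 1 - u
G(f(4))*914 = (1 - (-5 + 25*4))*914 = (1 - (-5 + 100))*914 = (1 - 1*95)*914 = (1 - 95)*914 = -94*914 = -85916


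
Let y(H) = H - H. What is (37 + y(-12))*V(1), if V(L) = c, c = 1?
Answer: 37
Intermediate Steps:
y(H) = 0
V(L) = 1
(37 + y(-12))*V(1) = (37 + 0)*1 = 37*1 = 37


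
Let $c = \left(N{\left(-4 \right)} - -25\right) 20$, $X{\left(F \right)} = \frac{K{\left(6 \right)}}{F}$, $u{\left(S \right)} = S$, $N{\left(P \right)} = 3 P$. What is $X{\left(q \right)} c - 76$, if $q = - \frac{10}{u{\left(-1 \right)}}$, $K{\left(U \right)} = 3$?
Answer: $2$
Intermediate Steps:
$q = 10$ ($q = - \frac{10}{-1} = \left(-10\right) \left(-1\right) = 10$)
$X{\left(F \right)} = \frac{3}{F}$
$c = 260$ ($c = \left(3 \left(-4\right) - -25\right) 20 = \left(-12 + 25\right) 20 = 13 \cdot 20 = 260$)
$X{\left(q \right)} c - 76 = \frac{3}{10} \cdot 260 - 76 = 78 - 76 = 2$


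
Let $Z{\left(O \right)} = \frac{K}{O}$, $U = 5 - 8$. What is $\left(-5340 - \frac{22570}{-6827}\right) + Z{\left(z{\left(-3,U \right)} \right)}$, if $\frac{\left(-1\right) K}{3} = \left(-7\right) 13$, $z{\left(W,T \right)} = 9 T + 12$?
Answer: $- \frac{182789307}{34135} \approx -5354.9$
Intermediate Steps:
$U = -3$ ($U = 5 - 8 = -3$)
$z{\left(W,T \right)} = 12 + 9 T$
$K = 273$ ($K = - 3 \left(\left(-7\right) 13\right) = \left(-3\right) \left(-91\right) = 273$)
$Z{\left(O \right)} = \frac{273}{O}$
$\left(-5340 - \frac{22570}{-6827}\right) + Z{\left(z{\left(-3,U \right)} \right)} = \left(-5340 - \frac{22570}{-6827}\right) + \frac{273}{12 + 9 \left(-3\right)} = \left(-5340 - - \frac{22570}{6827}\right) + \frac{273}{12 - 27} = \left(-5340 + \frac{22570}{6827}\right) + \frac{273}{-15} = - \frac{36433610}{6827} + 273 \left(- \frac{1}{15}\right) = - \frac{36433610}{6827} - \frac{91}{5} = - \frac{182789307}{34135}$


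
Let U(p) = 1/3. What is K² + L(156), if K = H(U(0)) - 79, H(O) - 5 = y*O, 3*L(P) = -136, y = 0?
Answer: 16292/3 ≈ 5430.7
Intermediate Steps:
L(P) = -136/3 (L(P) = (⅓)*(-136) = -136/3)
U(p) = ⅓
H(O) = 5 (H(O) = 5 + 0*O = 5 + 0 = 5)
K = -74 (K = 5 - 79 = -74)
K² + L(156) = (-74)² - 136/3 = 5476 - 136/3 = 16292/3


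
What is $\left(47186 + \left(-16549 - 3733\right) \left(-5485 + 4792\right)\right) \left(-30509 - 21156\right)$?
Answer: $-728611448980$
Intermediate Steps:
$\left(47186 + \left(-16549 - 3733\right) \left(-5485 + 4792\right)\right) \left(-30509 - 21156\right) = \left(47186 - -14055426\right) \left(-51665\right) = \left(47186 + 14055426\right) \left(-51665\right) = 14102612 \left(-51665\right) = -728611448980$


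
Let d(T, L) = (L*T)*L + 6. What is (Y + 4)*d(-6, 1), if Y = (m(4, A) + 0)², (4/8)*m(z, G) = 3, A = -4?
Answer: 0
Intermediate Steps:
m(z, G) = 6 (m(z, G) = 2*3 = 6)
d(T, L) = 6 + T*L² (d(T, L) = T*L² + 6 = 6 + T*L²)
Y = 36 (Y = (6 + 0)² = 6² = 36)
(Y + 4)*d(-6, 1) = (36 + 4)*(6 - 6*1²) = 40*(6 - 6*1) = 40*(6 - 6) = 40*0 = 0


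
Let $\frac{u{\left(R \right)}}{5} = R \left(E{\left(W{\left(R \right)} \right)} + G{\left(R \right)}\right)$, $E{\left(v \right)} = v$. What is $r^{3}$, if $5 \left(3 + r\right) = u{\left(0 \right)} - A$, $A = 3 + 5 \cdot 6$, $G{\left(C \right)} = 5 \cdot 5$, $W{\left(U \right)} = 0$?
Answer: $- \frac{110592}{125} \approx -884.74$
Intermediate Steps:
$G{\left(C \right)} = 25$
$u{\left(R \right)} = 125 R$ ($u{\left(R \right)} = 5 R \left(0 + 25\right) = 5 R 25 = 5 \cdot 25 R = 125 R$)
$A = 33$ ($A = 3 + 30 = 33$)
$r = - \frac{48}{5}$ ($r = -3 + \frac{125 \cdot 0 - 33}{5} = -3 + \frac{0 - 33}{5} = -3 + \frac{1}{5} \left(-33\right) = -3 - \frac{33}{5} = - \frac{48}{5} \approx -9.6$)
$r^{3} = \left(- \frac{48}{5}\right)^{3} = - \frac{110592}{125}$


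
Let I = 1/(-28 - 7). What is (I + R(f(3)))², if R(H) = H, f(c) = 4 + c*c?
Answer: 206116/1225 ≈ 168.26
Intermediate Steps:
f(c) = 4 + c²
I = -1/35 (I = 1/(-35) = -1/35 ≈ -0.028571)
(I + R(f(3)))² = (-1/35 + (4 + 3²))² = (-1/35 + (4 + 9))² = (-1/35 + 13)² = (454/35)² = 206116/1225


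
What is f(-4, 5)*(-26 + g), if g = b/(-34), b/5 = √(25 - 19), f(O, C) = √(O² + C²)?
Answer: √41*(-884 - 5*√6)/34 ≈ -168.79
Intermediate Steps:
f(O, C) = √(C² + O²)
b = 5*√6 (b = 5*√(25 - 19) = 5*√6 ≈ 12.247)
g = -5*√6/34 (g = (5*√6)/(-34) = (5*√6)*(-1/34) = -5*√6/34 ≈ -0.36022)
f(-4, 5)*(-26 + g) = √(5² + (-4)²)*(-26 - 5*√6/34) = √(25 + 16)*(-26 - 5*√6/34) = √41*(-26 - 5*√6/34)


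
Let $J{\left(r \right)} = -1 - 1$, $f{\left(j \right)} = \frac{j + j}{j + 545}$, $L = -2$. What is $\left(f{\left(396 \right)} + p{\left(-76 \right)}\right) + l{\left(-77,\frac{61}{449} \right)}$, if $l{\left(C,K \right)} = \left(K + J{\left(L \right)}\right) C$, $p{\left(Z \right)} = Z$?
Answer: $\frac{28891433}{422509} \approx 68.381$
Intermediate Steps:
$f{\left(j \right)} = \frac{2 j}{545 + j}$
$J{\left(r \right)} = -2$ ($J{\left(r \right)} = -1 - 1 = -2$)
$l{\left(C,K \right)} = C \left(-2 + K\right)$ ($l{\left(C,K \right)} = \left(K - 2\right) C = \left(-2 + K\right) C = C \left(-2 + K\right)$)
$\left(f{\left(396 \right)} + p{\left(-76 \right)}\right) + l{\left(-77,\frac{61}{449} \right)} = \left(2 \cdot 396 \frac{1}{545 + 396} - 76\right) - 77 \left(-2 + \frac{61}{449}\right) = \left(2 \cdot 396 \cdot \frac{1}{941} - 76\right) - 77 \left(-2 + 61 \cdot \frac{1}{449}\right) = \left(2 \cdot 396 \cdot \frac{1}{941} - 76\right) - 77 \left(-2 + \frac{61}{449}\right) = \left(\frac{792}{941} - 76\right) - - \frac{64449}{449} = - \frac{70724}{941} + \frac{64449}{449} = \frac{28891433}{422509}$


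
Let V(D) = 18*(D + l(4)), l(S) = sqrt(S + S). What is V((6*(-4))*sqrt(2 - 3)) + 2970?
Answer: 2970 - 432*I + 36*sqrt(2) ≈ 3020.9 - 432.0*I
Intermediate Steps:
l(S) = sqrt(2)*sqrt(S) (l(S) = sqrt(2*S) = sqrt(2)*sqrt(S))
V(D) = 18*D + 36*sqrt(2) (V(D) = 18*(D + sqrt(2)*sqrt(4)) = 18*(D + sqrt(2)*2) = 18*(D + 2*sqrt(2)) = 18*D + 36*sqrt(2))
V((6*(-4))*sqrt(2 - 3)) + 2970 = (18*((6*(-4))*sqrt(2 - 3)) + 36*sqrt(2)) + 2970 = (18*(-24*I) + 36*sqrt(2)) + 2970 = (-432*I + 36*sqrt(2)) + 2970 = 2970 - 432*I + 36*sqrt(2)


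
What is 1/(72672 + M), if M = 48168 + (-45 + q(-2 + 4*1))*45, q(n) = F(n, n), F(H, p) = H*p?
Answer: 1/118995 ≈ 8.4037e-6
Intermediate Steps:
q(n) = n² (q(n) = n*n = n²)
M = 46323 (M = 48168 + (-45 + (-2 + 4*1)²)*45 = 48168 + (-45 + (-2 + 4)²)*45 = 48168 + (-45 + 2²)*45 = 48168 + (-45 + 4)*45 = 48168 - 41*45 = 48168 - 1845 = 46323)
1/(72672 + M) = 1/(72672 + 46323) = 1/118995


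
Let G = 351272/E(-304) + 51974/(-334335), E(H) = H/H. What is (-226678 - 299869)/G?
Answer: -176043091245/117442472146 ≈ -1.4990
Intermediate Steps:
E(H) = 1
G = 117442472146/334335 (G = 351272/1 + 51974/(-334335) = 351272*1 + 51974*(-1/334335) = 351272 - 51974/334335 = 117442472146/334335 ≈ 3.5127e+5)
(-226678 - 299869)/G = (-226678 - 299869)/(117442472146/334335) = -526547*334335/117442472146 = -176043091245/117442472146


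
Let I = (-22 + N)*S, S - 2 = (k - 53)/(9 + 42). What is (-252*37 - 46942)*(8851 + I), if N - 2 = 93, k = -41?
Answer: -25431388010/51 ≈ -4.9865e+8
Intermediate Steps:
N = 95 (N = 2 + 93 = 95)
S = 8/51 (S = 2 + (-41 - 53)/(9 + 42) = 2 - 94/51 = 8/51 ≈ 0.15686)
I = 584/51 (I = (-22 + 95)*(8/51) = 73*(8/51) = 584/51 ≈ 11.451)
(-252*37 - 46942)*(8851 + I) = (-252*37 - 46942)*(8851 + 584/51) = (-9324 - 46942)*(451985/51) = -56266*451985/51 = -25431388010/51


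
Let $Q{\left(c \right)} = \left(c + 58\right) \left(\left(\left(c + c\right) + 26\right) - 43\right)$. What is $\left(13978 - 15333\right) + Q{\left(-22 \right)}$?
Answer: $-3551$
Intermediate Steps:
$Q{\left(c \right)} = \left(-17 + 2 c\right) \left(58 + c\right)$ ($Q{\left(c \right)} = \left(58 + c\right) \left(\left(2 c + 26\right) - 43\right) = \left(58 + c\right) \left(\left(26 + 2 c\right) - 43\right) = \left(58 + c\right) \left(-17 + 2 c\right) = \left(-17 + 2 c\right) \left(58 + c\right)$)
$\left(13978 - 15333\right) + Q{\left(-22 \right)} = \left(13978 - 15333\right) + \left(-986 + 2 \left(-22\right)^{2} + 99 \left(-22\right)\right) = -1355 - 2196 = -3551$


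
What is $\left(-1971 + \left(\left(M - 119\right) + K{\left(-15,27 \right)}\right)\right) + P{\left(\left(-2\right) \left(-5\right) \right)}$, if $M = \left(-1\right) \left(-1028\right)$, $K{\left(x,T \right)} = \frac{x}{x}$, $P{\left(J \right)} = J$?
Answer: $-1051$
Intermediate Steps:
$K{\left(x,T \right)} = 1$
$M = 1028$
$\left(-1971 + \left(\left(M - 119\right) + K{\left(-15,27 \right)}\right)\right) + P{\left(\left(-2\right) \left(-5\right) \right)} = \left(-1971 + \left(\left(1028 - 119\right) + 1\right)\right) - -10 = \left(-1971 + \left(909 + 1\right)\right) + 10 = \left(-1971 + 910\right) + 10 = -1061 + 10 = -1051$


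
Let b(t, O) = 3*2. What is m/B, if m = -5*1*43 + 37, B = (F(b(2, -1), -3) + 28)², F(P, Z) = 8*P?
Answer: -89/2888 ≈ -0.030817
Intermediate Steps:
b(t, O) = 6
B = 5776 (B = (8*6 + 28)² = (48 + 28)² = 76² = 5776)
m = -178 (m = -5*43 + 37 = -215 + 37 = -178)
m/B = -178/5776 = -178*1/5776 = -89/2888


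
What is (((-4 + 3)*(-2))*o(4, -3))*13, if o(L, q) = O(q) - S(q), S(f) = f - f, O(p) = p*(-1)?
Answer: 78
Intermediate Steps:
O(p) = -p
S(f) = 0
o(L, q) = -q (o(L, q) = -q - 1*0 = -q + 0 = -q)
(((-4 + 3)*(-2))*o(4, -3))*13 = (((-4 + 3)*(-2))*(-1*(-3)))*13 = (-1*(-2)*3)*13 = (2*3)*13 = 6*13 = 78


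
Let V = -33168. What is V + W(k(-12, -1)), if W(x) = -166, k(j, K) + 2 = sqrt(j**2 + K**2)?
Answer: -33334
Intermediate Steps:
k(j, K) = -2 + sqrt(K**2 + j**2) (k(j, K) = -2 + sqrt(j**2 + K**2) = -2 + sqrt(K**2 + j**2))
V + W(k(-12, -1)) = -33168 - 166 = -33334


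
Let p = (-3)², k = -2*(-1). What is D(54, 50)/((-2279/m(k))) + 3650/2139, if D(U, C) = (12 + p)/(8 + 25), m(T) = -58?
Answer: 92370284/53622591 ≈ 1.7226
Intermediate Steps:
k = 2
p = 9
D(U, C) = 7/11 (D(U, C) = (12 + 9)/(8 + 25) = 21/33 = 21*(1/33) = 7/11)
D(54, 50)/((-2279/m(k))) + 3650/2139 = 7/(11*((-2279/(-58)))) + 3650/2139 = 7/(11*((-2279*(-1/58)))) + 3650*(1/2139) = 7/(11*(2279/58)) + 3650/2139 = (7/11)*(58/2279) + 3650/2139 = 406/25069 + 3650/2139 = 92370284/53622591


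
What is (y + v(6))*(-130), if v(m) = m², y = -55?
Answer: 2470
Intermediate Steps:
(y + v(6))*(-130) = (-55 + 6²)*(-130) = (-55 + 36)*(-130) = -19*(-130) = 2470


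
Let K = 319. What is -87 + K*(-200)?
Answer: -63887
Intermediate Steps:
-87 + K*(-200) = -87 + 319*(-200) = -87 - 63800 = -63887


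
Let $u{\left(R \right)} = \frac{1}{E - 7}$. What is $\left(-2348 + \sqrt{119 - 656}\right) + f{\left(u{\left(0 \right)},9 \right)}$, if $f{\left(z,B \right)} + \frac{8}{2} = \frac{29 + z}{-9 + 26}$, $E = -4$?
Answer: $- \frac{439506}{187} + i \sqrt{537} \approx -2350.3 + 23.173 i$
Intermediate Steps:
$u{\left(R \right)} = - \frac{1}{11}$ ($u{\left(R \right)} = \frac{1}{-4 - 7} = \frac{1}{-11} = - \frac{1}{11}$)
$f{\left(z,B \right)} = - \frac{39}{17} + \frac{z}{17}$ ($f{\left(z,B \right)} = -4 + \frac{29 + z}{-9 + 26} = -4 + \frac{29 + z}{17} = -4 + \left(29 + z\right) \frac{1}{17} = -4 + \left(\frac{29}{17} + \frac{z}{17}\right) = - \frac{39}{17} + \frac{z}{17}$)
$\left(-2348 + \sqrt{119 - 656}\right) + f{\left(u{\left(0 \right)},9 \right)} = \left(-2348 + \sqrt{119 - 656}\right) + \left(- \frac{39}{17} + \frac{1}{17} \left(- \frac{1}{11}\right)\right) = \left(-2348 + \sqrt{-537}\right) - \frac{430}{187} = \left(-2348 + i \sqrt{537}\right) - \frac{430}{187} = - \frac{439506}{187} + i \sqrt{537}$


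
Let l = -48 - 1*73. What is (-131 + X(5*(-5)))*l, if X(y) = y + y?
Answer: 21901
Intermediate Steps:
l = -121 (l = -48 - 73 = -121)
X(y) = 2*y
(-131 + X(5*(-5)))*l = (-131 + 2*(5*(-5)))*(-121) = (-131 + 2*(-25))*(-121) = (-131 - 50)*(-121) = -181*(-121) = 21901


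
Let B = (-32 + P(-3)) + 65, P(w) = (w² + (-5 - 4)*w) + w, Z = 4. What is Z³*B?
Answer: 4224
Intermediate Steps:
P(w) = w² - 8*w (P(w) = (w² - 9*w) + w = w² - 8*w)
B = 66 (B = (-32 - 3*(-8 - 3)) + 65 = (-32 - 3*(-11)) + 65 = (-32 + 33) + 65 = 1 + 65 = 66)
Z³*B = 4³*66 = 64*66 = 4224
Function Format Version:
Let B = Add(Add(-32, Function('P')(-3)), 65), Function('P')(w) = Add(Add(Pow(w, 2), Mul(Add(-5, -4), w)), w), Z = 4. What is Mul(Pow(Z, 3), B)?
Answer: 4224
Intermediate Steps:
Function('P')(w) = Add(Pow(w, 2), Mul(-8, w)) (Function('P')(w) = Add(Add(Pow(w, 2), Mul(-9, w)), w) = Add(Pow(w, 2), Mul(-8, w)))
B = 66 (B = Add(Add(-32, Mul(-3, Add(-8, -3))), 65) = Add(Add(-32, Mul(-3, -11)), 65) = Add(Add(-32, 33), 65) = Add(1, 65) = 66)
Mul(Pow(Z, 3), B) = Mul(Pow(4, 3), 66) = Mul(64, 66) = 4224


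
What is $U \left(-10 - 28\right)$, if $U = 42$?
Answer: $-1596$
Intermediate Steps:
$U \left(-10 - 28\right) = 42 \left(-10 - 28\right) = 42 \left(-38\right) = -1596$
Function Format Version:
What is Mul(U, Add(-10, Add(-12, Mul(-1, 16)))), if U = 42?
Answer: -1596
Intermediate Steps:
Mul(U, Add(-10, Add(-12, Mul(-1, 16)))) = Mul(42, Add(-10, Add(-12, Mul(-1, 16)))) = Mul(42, Add(-10, Add(-12, -16))) = Mul(42, Add(-10, -28)) = Mul(42, -38) = -1596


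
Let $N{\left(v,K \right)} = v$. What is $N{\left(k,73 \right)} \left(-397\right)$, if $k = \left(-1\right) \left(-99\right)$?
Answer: $-39303$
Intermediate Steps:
$k = 99$
$N{\left(k,73 \right)} \left(-397\right) = 99 \left(-397\right) = -39303$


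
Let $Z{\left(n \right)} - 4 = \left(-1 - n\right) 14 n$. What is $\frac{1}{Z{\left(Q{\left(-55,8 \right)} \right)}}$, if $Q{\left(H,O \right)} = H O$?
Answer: $- \frac{1}{2704236} \approx -3.6979 \cdot 10^{-7}$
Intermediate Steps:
$Z{\left(n \right)} = 4 + n \left(-14 - 14 n\right)$ ($Z{\left(n \right)} = 4 + \left(-1 - n\right) 14 n = 4 + \left(-14 - 14 n\right) n = 4 + n \left(-14 - 14 n\right)$)
$\frac{1}{Z{\left(Q{\left(-55,8 \right)} \right)}} = \frac{1}{4 - 14 \left(\left(-55\right) 8\right) - 14 \left(\left(-55\right) 8\right)^{2}} = \frac{1}{4 - -6160 - 14 \left(-440\right)^{2}} = \frac{1}{4 + 6160 - 2710400} = \frac{1}{-2704236} = - \frac{1}{2704236}$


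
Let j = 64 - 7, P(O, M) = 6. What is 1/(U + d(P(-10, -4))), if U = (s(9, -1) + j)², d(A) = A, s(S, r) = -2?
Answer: 1/3031 ≈ 0.00032992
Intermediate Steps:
j = 57
U = 3025 (U = (-2 + 57)² = 55² = 3025)
1/(U + d(P(-10, -4))) = 1/(3025 + 6) = 1/3031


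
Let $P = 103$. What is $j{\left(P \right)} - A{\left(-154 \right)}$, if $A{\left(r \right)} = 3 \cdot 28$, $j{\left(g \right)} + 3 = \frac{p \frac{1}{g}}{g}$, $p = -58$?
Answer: $- \frac{923041}{10609} \approx -87.005$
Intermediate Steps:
$j{\left(g \right)} = -3 - \frac{58}{g^{2}}$ ($j{\left(g \right)} = -3 + \frac{\left(-58\right) \frac{1}{g}}{g} = -3 - \frac{58}{g^{2}}$)
$A{\left(r \right)} = 84$
$j{\left(P \right)} - A{\left(-154 \right)} = \left(-3 - \frac{58}{10609}\right) - 84 = - \frac{31885}{10609} - 84 = - \frac{923041}{10609}$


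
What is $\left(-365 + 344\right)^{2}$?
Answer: $441$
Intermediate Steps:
$\left(-365 + 344\right)^{2} = \left(-21\right)^{2} = 441$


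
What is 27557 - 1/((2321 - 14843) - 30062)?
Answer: 1173487289/42584 ≈ 27557.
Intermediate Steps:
27557 - 1/((2321 - 14843) - 30062) = 27557 - 1/(-12522 - 30062) = 27557 - 1/(-42584) = 27557 - 1*(-1/42584) = 27557 + 1/42584 = 1173487289/42584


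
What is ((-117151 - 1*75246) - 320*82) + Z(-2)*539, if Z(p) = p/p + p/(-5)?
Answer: -1089412/5 ≈ -2.1788e+5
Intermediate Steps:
Z(p) = 1 - p/5 (Z(p) = 1 + p*(-1/5) = 1 - p/5)
((-117151 - 1*75246) - 320*82) + Z(-2)*539 = ((-117151 - 1*75246) - 320*82) + (1 - 1/5*(-2))*539 = ((-117151 - 75246) - 26240) + (1 + 2/5)*539 = (-192397 - 26240) + (7/5)*539 = -218637 + 3773/5 = -1089412/5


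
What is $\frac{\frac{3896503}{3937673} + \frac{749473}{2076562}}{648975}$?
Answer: $\frac{736167310601}{353770209031577890} \approx 2.0809 \cdot 10^{-6}$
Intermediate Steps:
$\frac{\frac{3896503}{3937673} + \frac{749473}{2076562}}{648975} = \left(3896503 \cdot \frac{1}{3937673} + 749473 \cdot \frac{1}{2076562}\right) \frac{1}{648975} = \left(\frac{3896503}{3937673} + \frac{749473}{2076562}\right) \frac{1}{648975} = \frac{11042509659015}{8176822120226} \cdot \frac{1}{648975} = \frac{736167310601}{353770209031577890}$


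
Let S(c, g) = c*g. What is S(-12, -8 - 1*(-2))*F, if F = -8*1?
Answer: -576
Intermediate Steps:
F = -8
S(-12, -8 - 1*(-2))*F = -12*(-8 - 1*(-2))*(-8) = -12*(-8 + 2)*(-8) = -12*(-6)*(-8) = 72*(-8) = -576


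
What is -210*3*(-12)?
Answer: 7560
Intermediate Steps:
-210*3*(-12) = -35*18*(-12) = -630*(-12) = 7560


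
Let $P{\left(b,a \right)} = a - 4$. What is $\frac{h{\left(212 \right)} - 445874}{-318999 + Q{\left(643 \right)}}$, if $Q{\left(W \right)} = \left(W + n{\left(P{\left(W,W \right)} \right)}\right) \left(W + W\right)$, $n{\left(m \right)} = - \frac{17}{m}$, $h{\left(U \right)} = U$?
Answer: $- \frac{284778018}{324525599} \approx -0.87752$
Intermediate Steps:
$P{\left(b,a \right)} = -4 + a$
$Q{\left(W \right)} = 2 W \left(W - \frac{17}{-4 + W}\right)$ ($Q{\left(W \right)} = \left(W - \frac{17}{-4 + W}\right) \left(W + W\right) = \left(W - \frac{17}{-4 + W}\right) 2 W = 2 W \left(W - \frac{17}{-4 + W}\right)$)
$\frac{h{\left(212 \right)} - 445874}{-318999 + Q{\left(643 \right)}} = \frac{212 - 445874}{-318999 + 2 \cdot 643 \frac{1}{-4 + 643} \left(-17 + 643 \left(-4 + 643\right)\right)} = - \frac{445662}{-318999 + 2 \cdot 643 \cdot \frac{1}{639} \left(-17 + 643 \cdot 639\right)} = - \frac{445662}{-318999 + 2 \cdot 643 \cdot \frac{1}{639} \left(-17 + 410877\right)} = - \frac{445662}{-318999 + 2 \cdot 643 \cdot \frac{1}{639} \cdot 410860} = - \frac{445662}{-318999 + \frac{528365960}{639}} = - \frac{445662}{\frac{324525599}{639}} = \left(-445662\right) \frac{639}{324525599} = - \frac{284778018}{324525599}$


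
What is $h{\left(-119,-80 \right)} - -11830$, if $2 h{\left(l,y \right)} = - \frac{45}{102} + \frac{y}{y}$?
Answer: $\frac{804459}{68} \approx 11830.0$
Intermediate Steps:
$h{\left(l,y \right)} = \frac{19}{68}$ ($h{\left(l,y \right)} = \frac{- \frac{45}{102} + \frac{y}{y}}{2} = \frac{\left(-45\right) \frac{1}{102} + 1}{2} = \frac{- \frac{15}{34} + 1}{2} = \frac{1}{2} \cdot \frac{19}{34} = \frac{19}{68}$)
$h{\left(-119,-80 \right)} - -11830 = \frac{19}{68} - -11830 = \frac{19}{68} + 11830 = \frac{804459}{68}$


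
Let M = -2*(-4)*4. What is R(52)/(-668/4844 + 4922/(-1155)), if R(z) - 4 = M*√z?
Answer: -799260/879061 - 12788160*√13/879061 ≈ -53.361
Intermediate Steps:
M = 32 (M = 8*4 = 32)
R(z) = 4 + 32*√z
R(52)/(-668/4844 + 4922/(-1155)) = (4 + 32*√52)/(-668/4844 + 4922/(-1155)) = (4 + 32*(2*√13))/(-668*1/4844 + 4922*(-1/1155)) = (4 + 64*√13)/(-167/1211 - 4922/1155) = (4 + 64*√13)/(-879061/199815) = (4 + 64*√13)*(-199815/879061) = -799260/879061 - 12788160*√13/879061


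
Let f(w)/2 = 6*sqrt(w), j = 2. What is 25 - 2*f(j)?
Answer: 25 - 24*sqrt(2) ≈ -8.9411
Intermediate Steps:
f(w) = 12*sqrt(w) (f(w) = 2*(6*sqrt(w)) = 12*sqrt(w))
25 - 2*f(j) = 25 - 24*sqrt(2)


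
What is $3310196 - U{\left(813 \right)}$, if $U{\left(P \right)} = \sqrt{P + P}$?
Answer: $3310196 - \sqrt{1626} \approx 3.3102 \cdot 10^{6}$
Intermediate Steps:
$U{\left(P \right)} = \sqrt{2} \sqrt{P}$ ($U{\left(P \right)} = \sqrt{2 P} = \sqrt{2} \sqrt{P}$)
$3310196 - U{\left(813 \right)} = 3310196 - \sqrt{2} \sqrt{813} = 3310196 - \sqrt{1626}$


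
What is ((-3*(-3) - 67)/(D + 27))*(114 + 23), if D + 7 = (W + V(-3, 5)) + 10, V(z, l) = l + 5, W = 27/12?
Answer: -31784/169 ≈ -188.07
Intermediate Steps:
W = 9/4 (W = 27*(1/12) = 9/4 ≈ 2.2500)
V(z, l) = 5 + l
D = 61/4 (D = -7 + ((9/4 + (5 + 5)) + 10) = -7 + ((9/4 + 10) + 10) = -7 + (49/4 + 10) = -7 + 89/4 = 61/4 ≈ 15.250)
((-3*(-3) - 67)/(D + 27))*(114 + 23) = ((-3*(-3) - 67)/(61/4 + 27))*(114 + 23) = ((9 - 67)/(169/4))*137 = -58*4/169*137 = -232/169*137 = -31784/169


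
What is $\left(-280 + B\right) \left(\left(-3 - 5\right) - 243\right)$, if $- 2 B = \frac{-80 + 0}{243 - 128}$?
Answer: $\frac{1614432}{23} \approx 70193.0$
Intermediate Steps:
$B = \frac{8}{23}$ ($B = - \frac{\left(-80 + 0\right) \frac{1}{243 - 128}}{2} = - \frac{\left(-80\right) \frac{1}{115}}{2} = \left(- \frac{1}{2}\right) \left(- \frac{16}{23}\right) = \frac{8}{23} \approx 0.34783$)
$\left(-280 + B\right) \left(\left(-3 - 5\right) - 243\right) = \left(-280 + \frac{8}{23}\right) \left(\left(-3 - 5\right) - 243\right) = - \frac{6432 \left(\left(-3 - 5\right) - 243\right)}{23} = - \frac{6432 \left(-8 - 243\right)}{23} = \left(- \frac{6432}{23}\right) \left(-251\right) = \frac{1614432}{23}$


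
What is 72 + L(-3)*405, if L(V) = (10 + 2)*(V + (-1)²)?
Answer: -9648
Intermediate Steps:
L(V) = 12 + 12*V (L(V) = 12*(V + 1) = 12*(1 + V) = 12 + 12*V)
72 + L(-3)*405 = 72 + (12 + 12*(-3))*405 = 72 + (12 - 36)*405 = 72 - 24*405 = 72 - 9720 = -9648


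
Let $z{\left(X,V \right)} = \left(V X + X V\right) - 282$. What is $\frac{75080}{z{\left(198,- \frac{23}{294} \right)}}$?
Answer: $- \frac{459865}{1917} \approx -239.89$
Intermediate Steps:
$z{\left(X,V \right)} = -282 + 2 V X$ ($z{\left(X,V \right)} = \left(V X + V X\right) - 282 = 2 V X - 282 = -282 + 2 V X$)
$\frac{75080}{z{\left(198,- \frac{23}{294} \right)}} = \frac{75080}{-282 + 2 \left(- \frac{23}{294}\right) 198} = \frac{75080}{-282 - \frac{1518}{49}} = \frac{75080}{- \frac{15336}{49}} = 75080 \left(- \frac{49}{15336}\right) = - \frac{459865}{1917}$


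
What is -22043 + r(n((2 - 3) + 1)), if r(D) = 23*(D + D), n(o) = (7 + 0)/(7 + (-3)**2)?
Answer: -176183/8 ≈ -22023.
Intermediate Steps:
n(o) = 7/16 (n(o) = 7/(7 + 9) = 7/16)
r(D) = 46*D (r(D) = 23*(2*D) = 46*D)
-22043 + r(n((2 - 3) + 1)) = -22043 + 46*(7/16) = -22043 + 161/8 = -176183/8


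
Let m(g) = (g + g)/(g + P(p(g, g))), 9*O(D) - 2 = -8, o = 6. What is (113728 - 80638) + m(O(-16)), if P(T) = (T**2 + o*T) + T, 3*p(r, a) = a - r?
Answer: 33092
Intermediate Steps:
O(D) = -2/3 (O(D) = 2/9 + (1/9)*(-8) = 2/9 - 8/9 = -2/3)
p(r, a) = -r/3 + a/3 (p(r, a) = (a - r)/3 = -r/3 + a/3)
P(T) = T**2 + 7*T (P(T) = (T**2 + 6*T) + T = T**2 + 7*T)
m(g) = 2 (m(g) = (g + g)/(g + (-g/3 + g/3)*(7 + (-g/3 + g/3))) = (2*g)/(g + 0*(7 + 0)) = (2*g)/(g + 0*7) = (2*g)/(g + 0) = (2*g)/g = 2)
(113728 - 80638) + m(O(-16)) = (113728 - 80638) + 2 = 33090 + 2 = 33092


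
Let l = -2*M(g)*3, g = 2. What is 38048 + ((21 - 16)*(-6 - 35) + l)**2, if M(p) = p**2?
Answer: 90489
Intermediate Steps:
l = -24 (l = -2*2**2*3 = -2*4*3 = -8*3 = -24)
38048 + ((21 - 16)*(-6 - 35) + l)**2 = 38048 + ((21 - 16)*(-6 - 35) - 24)**2 = 38048 + (5*(-41) - 24)**2 = 38048 + (-205 - 24)**2 = 38048 + (-229)**2 = 38048 + 52441 = 90489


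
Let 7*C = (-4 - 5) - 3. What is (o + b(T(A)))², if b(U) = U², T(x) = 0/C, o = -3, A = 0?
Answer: 9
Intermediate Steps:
C = -12/7 (C = ((-4 - 5) - 3)/7 = (-9 - 3)/7 = (⅐)*(-12) = -12/7 ≈ -1.7143)
T(x) = 0 (T(x) = 0/(-12/7) = 0*(-7/12) = 0)
(o + b(T(A)))² = (-3 + 0²)² = (-3 + 0)² = (-3)² = 9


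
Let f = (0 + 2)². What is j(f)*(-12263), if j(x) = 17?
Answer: -208471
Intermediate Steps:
f = 4 (f = 2² = 4)
j(f)*(-12263) = 17*(-12263) = -208471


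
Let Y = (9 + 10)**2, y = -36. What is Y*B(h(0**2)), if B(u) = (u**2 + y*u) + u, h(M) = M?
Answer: 0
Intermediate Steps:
Y = 361 (Y = 19**2 = 361)
B(u) = u**2 - 35*u (B(u) = (u**2 - 36*u) + u = u**2 - 35*u)
Y*B(h(0**2)) = 361*(0**2*(-35 + 0**2)) = 361*(0*(-35 + 0)) = 361*(0*(-35)) = 361*0 = 0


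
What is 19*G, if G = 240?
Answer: 4560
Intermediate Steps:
19*G = 19*240 = 4560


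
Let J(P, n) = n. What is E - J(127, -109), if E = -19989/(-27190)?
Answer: 2983699/27190 ≈ 109.74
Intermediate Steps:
E = 19989/27190 (E = -19989*(-1/27190) = 19989/27190 ≈ 0.73516)
E - J(127, -109) = 19989/27190 - 1*(-109) = 19989/27190 + 109 = 2983699/27190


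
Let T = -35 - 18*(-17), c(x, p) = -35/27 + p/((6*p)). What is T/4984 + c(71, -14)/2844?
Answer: 645548/11959731 ≈ 0.053977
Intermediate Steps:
c(x, p) = -61/54 (c(x, p) = -35*1/27 + p*(1/(6*p)) = -35/27 + ⅙ = -61/54)
T = 271 (T = -35 + 306 = 271)
T/4984 + c(71, -14)/2844 = 271/4984 - 61/54/2844 = 271*(1/4984) - 61/54*1/2844 = 271/4984 - 61/153576 = 645548/11959731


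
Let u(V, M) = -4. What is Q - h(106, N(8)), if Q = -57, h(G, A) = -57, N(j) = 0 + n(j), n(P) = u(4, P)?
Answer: 0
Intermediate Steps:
n(P) = -4
N(j) = -4 (N(j) = 0 - 4 = -4)
Q - h(106, N(8)) = -57 - 1*(-57) = -57 + 57 = 0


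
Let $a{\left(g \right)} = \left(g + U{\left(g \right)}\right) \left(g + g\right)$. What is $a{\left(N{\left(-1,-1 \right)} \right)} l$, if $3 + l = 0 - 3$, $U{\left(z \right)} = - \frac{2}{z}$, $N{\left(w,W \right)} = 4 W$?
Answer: $-168$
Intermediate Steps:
$l = -6$ ($l = -3 + \left(0 - 3\right) = -3 - 3 = -6$)
$a{\left(g \right)} = 2 g \left(g - \frac{2}{g}\right)$ ($a{\left(g \right)} = \left(g - \frac{2}{g}\right) \left(g + g\right) = \left(g - \frac{2}{g}\right) 2 g = 2 g \left(g - \frac{2}{g}\right)$)
$a{\left(N{\left(-1,-1 \right)} \right)} l = \left(-4 + 2 \left(4 \left(-1\right)\right)^{2}\right) \left(-6\right) = \left(-4 + 2 \left(-4\right)^{2}\right) \left(-6\right) = \left(-4 + 2 \cdot 16\right) \left(-6\right) = \left(-4 + 32\right) \left(-6\right) = 28 \left(-6\right) = -168$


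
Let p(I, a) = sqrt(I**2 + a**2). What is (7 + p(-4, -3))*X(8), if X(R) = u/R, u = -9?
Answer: -27/2 ≈ -13.500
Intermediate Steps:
X(R) = -9/R
(7 + p(-4, -3))*X(8) = (7 + sqrt((-4)**2 + (-3)**2))*(-9/8) = (7 + sqrt(16 + 9))*(-9*1/8) = (7 + sqrt(25))*(-9/8) = (7 + 5)*(-9/8) = 12*(-9/8) = -27/2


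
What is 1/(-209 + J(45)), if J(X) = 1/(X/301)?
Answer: -45/9104 ≈ -0.0049429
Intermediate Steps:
J(X) = 301/X (J(X) = 1/(X*(1/301)) = 1/(X/301) = 301/X)
1/(-209 + J(45)) = 1/(-209 + 301/45) = 1/(-9104/45) = -45/9104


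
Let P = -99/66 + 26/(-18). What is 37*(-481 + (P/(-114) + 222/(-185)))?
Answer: -183042959/10260 ≈ -17840.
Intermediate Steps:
P = -53/18 (P = -99*1/66 + 26*(-1/18) = -3/2 - 13/9 = -53/18 ≈ -2.9444)
37*(-481 + (P/(-114) + 222/(-185))) = 37*(-481 + (-53/18/(-114) + 222/(-185))) = 37*(-481 + (-53/18*(-1/114) + 222*(-1/185))) = 37*(-481 + (53/2052 - 6/5)) = 37*(-481 - 12047/10260) = 37*(-4947107/10260) = -183042959/10260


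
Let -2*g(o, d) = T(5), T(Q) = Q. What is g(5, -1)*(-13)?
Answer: 65/2 ≈ 32.500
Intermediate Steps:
g(o, d) = -5/2 (g(o, d) = -½*5 = -5/2)
g(5, -1)*(-13) = -5/2*(-13) = 65/2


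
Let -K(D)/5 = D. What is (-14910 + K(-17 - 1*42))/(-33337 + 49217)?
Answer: -2923/3176 ≈ -0.92034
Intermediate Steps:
K(D) = -5*D
(-14910 + K(-17 - 1*42))/(-33337 + 49217) = (-14910 - 5*(-17 - 1*42))/(-33337 + 49217) = (-14910 - 5*(-17 - 42))/15880 = (-14910 - 5*(-59))*(1/15880) = (-14910 + 295)*(1/15880) = -14615*1/15880 = -2923/3176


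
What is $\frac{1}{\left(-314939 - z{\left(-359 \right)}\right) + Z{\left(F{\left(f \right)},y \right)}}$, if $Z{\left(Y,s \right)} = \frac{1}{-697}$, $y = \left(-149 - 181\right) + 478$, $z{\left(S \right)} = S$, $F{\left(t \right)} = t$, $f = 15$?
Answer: $- \frac{697}{219262261} \approx -3.1788 \cdot 10^{-6}$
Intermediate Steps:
$y = 148$ ($y = \left(-149 - 181\right) + 478 = -330 + 478 = 148$)
$Z{\left(Y,s \right)} = - \frac{1}{697}$
$\frac{1}{\left(-314939 - z{\left(-359 \right)}\right) + Z{\left(F{\left(f \right)},y \right)}} = \frac{1}{\left(-314939 - -359\right) - \frac{1}{697}} = \frac{1}{\left(-314939 + 359\right) - \frac{1}{697}} = \frac{1}{-314580 - \frac{1}{697}} = \frac{1}{- \frac{219262261}{697}} = - \frac{697}{219262261}$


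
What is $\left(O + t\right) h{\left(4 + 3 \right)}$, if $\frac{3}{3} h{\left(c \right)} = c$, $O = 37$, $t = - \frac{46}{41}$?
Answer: $\frac{10297}{41} \approx 251.15$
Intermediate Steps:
$t = - \frac{46}{41}$ ($t = \left(-46\right) \frac{1}{41} = - \frac{46}{41} \approx -1.122$)
$h{\left(c \right)} = c$
$\left(O + t\right) h{\left(4 + 3 \right)} = \left(37 - \frac{46}{41}\right) \left(4 + 3\right) = \frac{1471}{41} \cdot 7 = \frac{10297}{41}$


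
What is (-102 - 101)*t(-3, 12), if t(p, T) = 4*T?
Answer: -9744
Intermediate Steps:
(-102 - 101)*t(-3, 12) = (-102 - 101)*(4*12) = -203*48 = -9744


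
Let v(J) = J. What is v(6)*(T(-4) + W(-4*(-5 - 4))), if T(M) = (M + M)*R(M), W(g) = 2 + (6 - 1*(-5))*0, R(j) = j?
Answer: 204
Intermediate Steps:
W(g) = 2 (W(g) = 2 + (6 + 5)*0 = 2 + 11*0 = 2 + 0 = 2)
T(M) = 2*M**2 (T(M) = (M + M)*M = (2*M)*M = 2*M**2)
v(6)*(T(-4) + W(-4*(-5 - 4))) = 6*(2*(-4)**2 + 2) = 6*(2*16 + 2) = 6*(32 + 2) = 6*34 = 204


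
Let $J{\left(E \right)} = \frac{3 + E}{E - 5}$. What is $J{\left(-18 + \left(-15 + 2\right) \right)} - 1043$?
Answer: $- \frac{9380}{9} \approx -1042.2$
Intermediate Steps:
$J{\left(E \right)} = \frac{3 + E}{-5 + E}$
$J{\left(-18 + \left(-15 + 2\right) \right)} - 1043 = \frac{3 + \left(-18 + \left(-15 + 2\right)\right)}{-5 + \left(-18 + \left(-15 + 2\right)\right)} - 1043 = \frac{3 - 31}{-5 - 31} - 1043 = \frac{1}{-36} \left(-28\right) - 1043 = \left(- \frac{1}{36}\right) \left(-28\right) - 1043 = \frac{7}{9} - 1043 = - \frac{9380}{9}$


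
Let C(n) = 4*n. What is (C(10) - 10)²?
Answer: 900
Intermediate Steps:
(C(10) - 10)² = (4*10 - 10)² = (40 - 10)² = 30² = 900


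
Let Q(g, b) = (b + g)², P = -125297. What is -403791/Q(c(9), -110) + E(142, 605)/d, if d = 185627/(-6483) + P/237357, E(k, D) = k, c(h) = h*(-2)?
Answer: -3616500849533493/122530934210560 ≈ -29.515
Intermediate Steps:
c(h) = -2*h
d = -14957389430/512928477 (d = 185627/(-6483) - 125297/237357 = 185627*(-1/6483) - 125297*1/237357 = -185627/6483 - 125297/237357 = -14957389430/512928477 ≈ -29.161)
-403791/Q(c(9), -110) + E(142, 605)/d = -403791/(-110 - 2*9)² + 142/(-14957389430/512928477) = -403791/(-110 - 18)² + 142*(-512928477/14957389430) = -403791/((-128)²) - 36417921867/7478694715 = -403791/16384 - 36417921867/7478694715 = -3616500849533493/122530934210560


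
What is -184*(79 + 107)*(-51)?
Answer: 1745424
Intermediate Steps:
-184*(79 + 107)*(-51) = -184*186*(-51) = -34224*(-51) = 1745424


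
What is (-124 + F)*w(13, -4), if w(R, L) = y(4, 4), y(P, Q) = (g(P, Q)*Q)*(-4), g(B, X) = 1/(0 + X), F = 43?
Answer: 324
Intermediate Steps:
g(B, X) = 1/X
y(P, Q) = -4 (y(P, Q) = (Q/Q)*(-4) = 1*(-4) = -4)
w(R, L) = -4
(-124 + F)*w(13, -4) = (-124 + 43)*(-4) = -81*(-4) = 324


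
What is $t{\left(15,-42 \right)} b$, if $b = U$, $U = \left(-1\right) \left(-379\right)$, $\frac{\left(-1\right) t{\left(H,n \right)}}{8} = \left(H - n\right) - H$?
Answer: $-127344$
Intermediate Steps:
$t{\left(H,n \right)} = 8 n$ ($t{\left(H,n \right)} = - 8 \left(\left(H - n\right) - H\right) = - 8 \left(- n\right) = 8 n$)
$U = 379$
$b = 379$
$t{\left(15,-42 \right)} b = 8 \left(-42\right) 379 = \left(-336\right) 379 = -127344$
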